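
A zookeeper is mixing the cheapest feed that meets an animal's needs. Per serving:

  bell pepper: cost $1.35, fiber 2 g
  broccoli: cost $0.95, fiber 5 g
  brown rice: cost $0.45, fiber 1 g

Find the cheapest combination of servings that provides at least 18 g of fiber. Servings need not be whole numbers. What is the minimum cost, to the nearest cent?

Cost per g of fiber: broccoli $0.1900, brown rice $0.4500, bell pepper $0.6750.
With no serving limits, use only broccoli: 18 g / 5 g = 3.6 servings × $0.95 = $3.42.

$3.42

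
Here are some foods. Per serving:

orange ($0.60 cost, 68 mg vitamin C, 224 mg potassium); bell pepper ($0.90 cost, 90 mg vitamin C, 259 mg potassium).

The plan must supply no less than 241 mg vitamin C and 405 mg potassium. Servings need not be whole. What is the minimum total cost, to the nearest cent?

$2.13

orange only: max(241/68, 405/224) = 3.544 servings → $2.13.
bell pepper only: max(241/90, 405/259) = 2.678 servings → $2.41.
orange + bell pepper: intersection lies outside the first quadrant.
The minimum over all feasible corners is $2.13.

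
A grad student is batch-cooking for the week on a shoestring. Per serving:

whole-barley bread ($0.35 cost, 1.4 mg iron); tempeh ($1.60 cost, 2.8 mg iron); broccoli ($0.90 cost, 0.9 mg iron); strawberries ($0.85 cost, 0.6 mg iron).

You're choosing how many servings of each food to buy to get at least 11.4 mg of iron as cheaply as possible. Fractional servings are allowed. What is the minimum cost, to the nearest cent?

$2.85

Cost per mg of iron: whole-barley bread $0.2500, tempeh $0.5714, broccoli $1.0000, strawberries $1.4167.
With no serving limits, use only whole-barley bread: 11.4 mg / 1.4 mg = 8.143 servings × $0.35 = $2.85.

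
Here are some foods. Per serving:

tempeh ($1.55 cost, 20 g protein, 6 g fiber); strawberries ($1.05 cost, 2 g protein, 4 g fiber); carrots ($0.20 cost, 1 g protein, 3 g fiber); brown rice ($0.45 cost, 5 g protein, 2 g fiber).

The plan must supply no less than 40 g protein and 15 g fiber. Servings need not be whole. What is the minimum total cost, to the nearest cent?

$3.24

Check every corner: each single food scaled to meet both minima, and each pair solved so both constraints bind.
tempeh only: max(40/20, 15/6) = 2.5 servings → $3.88.
strawberries only: max(40/2, 15/4) = 20 servings → $21.00.
carrots only: max(40/1, 15/3) = 40 servings → $8.00.
brown rice only: max(40/5, 15/2) = 8 servings → $3.60.
tempeh + strawberries with both tight: 1.912 servings and 0.8824 servings → $3.89.
tempeh + carrots with both tight: 1.944 servings and 1.111 servings → $3.24.
tempeh + brown rice with both tight: 0.5 servings and 6 servings → $3.48.
strawberries + carrots with both targets exact would need a negative amount; discard.
strawberries + brown rice: intersection lies outside the first quadrant.
carrots + brown rice: the both-tight solution has a negative serving — not a feasible corner.
So the least-cost plan costs $3.24.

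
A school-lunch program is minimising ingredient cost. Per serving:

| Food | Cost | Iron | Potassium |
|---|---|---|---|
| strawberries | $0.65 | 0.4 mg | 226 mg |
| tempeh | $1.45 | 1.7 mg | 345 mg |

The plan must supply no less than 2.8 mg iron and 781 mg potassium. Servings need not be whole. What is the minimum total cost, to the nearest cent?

At the optimum either one food covers both requirements or two foods hit both targets exactly; no other combination can be cheaper.
strawberries only: max(2.8/0.4, 781/226) = 7 servings → $4.55.
tempeh only: max(2.8/1.7, 781/345) = 2.264 servings → $3.28.
strawberries + tempeh with both tight: 1.469 servings and 1.301 servings → $2.84.
Cheapest feasible corner: $2.84.

$2.84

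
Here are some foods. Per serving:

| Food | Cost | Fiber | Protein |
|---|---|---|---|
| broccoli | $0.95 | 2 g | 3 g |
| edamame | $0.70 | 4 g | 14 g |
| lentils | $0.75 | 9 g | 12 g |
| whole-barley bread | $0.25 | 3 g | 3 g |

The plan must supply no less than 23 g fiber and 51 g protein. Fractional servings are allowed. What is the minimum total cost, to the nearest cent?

$2.78

broccoli only: max(23/2, 51/3) = 17 servings → $16.15.
edamame only: max(23/4, 51/14) = 5.75 servings → $4.03.
lentils only: max(23/9, 51/12) = 4.25 servings → $3.19.
whole-barley bread only: max(23/3, 51/3) = 17 servings → $4.25.
broccoli + edamame with both tight: 7.375 servings and 2.062 servings → $8.45.
broccoli + lentils: intersection lies outside the first quadrant.
broccoli + whole-barley bread with both targets exact would need a negative amount; discard.
edamame + lentils with both tight: 2.346 servings and 1.513 servings → $2.78.
edamame + whole-barley bread with both tight: 2.8 servings and 3.933 servings → $2.94.
lentils + whole-barley bread: the both-tight solution has a negative serving — not a feasible corner.
So the least-cost plan costs $2.78.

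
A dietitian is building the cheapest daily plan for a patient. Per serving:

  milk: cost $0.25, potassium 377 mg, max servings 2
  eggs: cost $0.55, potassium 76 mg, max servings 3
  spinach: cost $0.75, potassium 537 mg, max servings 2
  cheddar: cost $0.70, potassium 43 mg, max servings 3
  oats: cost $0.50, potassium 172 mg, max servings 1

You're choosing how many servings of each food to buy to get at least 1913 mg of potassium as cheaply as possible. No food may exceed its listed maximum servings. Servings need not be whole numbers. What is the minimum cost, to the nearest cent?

$2.25

Cost per mg of potassium: milk $0.0007, spinach $0.0014, oats $0.0029, eggs $0.0072, cheddar $0.0163.
Take 2 servings of milk: +754.0 mg potassium for $0.50 (total $0.50, still need 1159.0 mg).
Take 2 servings of spinach: +1074.0 mg potassium for $1.50 (total $2.00, still need 85.0 mg).
Take 0.4942 servings of oats: +85.0 mg potassium for $0.25 (total $2.25, still need 0.0 mg).
Greedy by cheapest-per-mg is optimal for a single linear constraint, so the minimum cost is $2.25.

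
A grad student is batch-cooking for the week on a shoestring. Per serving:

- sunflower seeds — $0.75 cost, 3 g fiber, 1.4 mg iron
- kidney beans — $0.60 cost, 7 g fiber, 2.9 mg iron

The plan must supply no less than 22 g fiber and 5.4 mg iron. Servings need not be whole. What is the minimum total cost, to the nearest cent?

Compare the cost at each extreme point of the feasible region.
sunflower seeds only: max(22/3, 5.4/1.4) = 7.333 servings → $5.50.
kidney beans only: max(22/7, 5.4/2.9) = 3.143 servings → $1.89.
sunflower seeds + kidney beans: the both-tight solution has a negative serving — not a feasible corner.
So the least-cost plan costs $1.89.

$1.89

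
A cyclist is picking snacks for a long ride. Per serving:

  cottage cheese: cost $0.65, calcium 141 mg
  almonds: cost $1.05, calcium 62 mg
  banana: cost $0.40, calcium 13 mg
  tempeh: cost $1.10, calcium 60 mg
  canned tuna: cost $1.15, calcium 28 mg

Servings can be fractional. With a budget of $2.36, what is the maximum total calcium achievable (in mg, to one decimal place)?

Calcium per dollar: cottage cheese 216.9, almonds 59.05, tempeh 54.55, banana 32.5, canned tuna 24.35.
With no serving limits, spend the whole cost allowance on cottage cheese: $2.36 / $0.65 × 141 mg = 511.9 mg.

511.9 mg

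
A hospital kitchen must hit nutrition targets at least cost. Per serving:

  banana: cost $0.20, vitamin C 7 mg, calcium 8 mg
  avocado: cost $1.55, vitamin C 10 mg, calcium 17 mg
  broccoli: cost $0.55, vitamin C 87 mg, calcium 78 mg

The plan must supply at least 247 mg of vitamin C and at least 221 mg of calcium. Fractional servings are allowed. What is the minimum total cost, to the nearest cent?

$1.56

For a min-cost LP with two ≥-constraints, a basic feasible solution has at most two positive variables.
banana only: max(247/7, 221/8) = 35.29 servings → $7.06.
avocado only: max(247/10, 221/17) = 24.7 servings → $38.28.
broccoli only: max(247/87, 221/78) = 2.839 servings → $1.56.
banana + avocado with both targets exact would need a negative amount; discard.
banana + broccoli: intersection lies outside the first quadrant.
avocado + broccoli with both targets exact would need a negative amount; discard.
The minimum over all feasible corners is $1.56.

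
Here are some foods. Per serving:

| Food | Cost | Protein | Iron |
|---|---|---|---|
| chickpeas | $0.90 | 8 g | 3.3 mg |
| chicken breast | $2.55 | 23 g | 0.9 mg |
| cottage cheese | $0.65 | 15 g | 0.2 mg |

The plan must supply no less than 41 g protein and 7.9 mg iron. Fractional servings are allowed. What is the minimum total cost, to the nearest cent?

$3.05

Compare the cost at each extreme point of the feasible region.
chickpeas only: max(41/8, 7.9/3.3) = 5.125 servings → $4.61.
chicken breast only: max(41/23, 7.9/0.9) = 8.778 servings → $22.38.
cottage cheese only: max(41/15, 7.9/0.2) = 39.5 servings → $25.68.
chickpeas + chicken breast with both tight: 2.108 servings and 1.049 servings → $4.57.
chickpeas + cottage cheese with both tight: 2.303 servings and 1.505 servings → $3.05.
chicken breast + cottage cheese with both targets exact would need a negative amount; discard.
The minimum over all feasible corners is $3.05.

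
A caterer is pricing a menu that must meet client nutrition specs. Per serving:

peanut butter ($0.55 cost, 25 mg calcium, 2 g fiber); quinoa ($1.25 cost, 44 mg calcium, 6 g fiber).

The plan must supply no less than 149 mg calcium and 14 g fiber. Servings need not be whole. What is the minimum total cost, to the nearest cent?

An LP optimum is at a vertex; with two nutrient constraints at most two foods are used. Check each candidate.
peanut butter only: max(149/25, 14/2) = 7 servings → $3.85.
quinoa only: max(149/44, 14/6) = 3.386 servings → $4.23.
peanut butter + quinoa with both tight: 4.484 servings and 0.8387 servings → $3.51.
Cheapest feasible corner: $3.51.

$3.51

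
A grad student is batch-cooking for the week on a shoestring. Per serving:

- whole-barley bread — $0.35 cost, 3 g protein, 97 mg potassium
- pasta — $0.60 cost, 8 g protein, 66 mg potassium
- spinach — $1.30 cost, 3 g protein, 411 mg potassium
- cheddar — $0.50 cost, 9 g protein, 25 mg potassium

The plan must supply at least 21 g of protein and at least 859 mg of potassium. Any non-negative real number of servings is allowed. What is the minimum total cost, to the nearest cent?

Compare the cost at each extreme point of the feasible region.
whole-barley bread only: max(21/3, 859/97) = 8.856 servings → $3.10.
pasta only: max(21/8, 859/66) = 13.02 servings → $7.81.
spinach only: max(21/3, 859/411) = 7 servings → $9.10.
cheddar only: max(21/9, 859/25) = 34.36 servings → $17.18.
whole-barley bread + pasta with both targets exact would need a negative amount; discard.
whole-barley bread + spinach with both tight: 6.427 servings and 0.5732 servings → $2.99.
whole-barley bread + cheddar: the both-tight solution has a negative serving — not a feasible corner.
pasta + spinach with both tight: 1.959 servings and 1.775 servings → $3.48.
pasta + cheddar with both targets exact would need a negative amount; discard.
spinach + cheddar with both tight: 1.988 servings and 1.671 servings → $3.42.
The minimum over all feasible corners is $2.99.

$2.99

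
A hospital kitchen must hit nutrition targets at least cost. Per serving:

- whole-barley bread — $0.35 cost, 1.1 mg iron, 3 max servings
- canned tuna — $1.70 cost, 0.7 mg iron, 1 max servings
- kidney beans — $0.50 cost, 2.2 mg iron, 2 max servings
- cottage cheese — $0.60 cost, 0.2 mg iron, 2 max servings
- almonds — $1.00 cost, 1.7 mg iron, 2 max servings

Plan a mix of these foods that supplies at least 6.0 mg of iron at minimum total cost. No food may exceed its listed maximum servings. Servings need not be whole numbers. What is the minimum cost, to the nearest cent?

$1.51

Cost per mg of iron: kidney beans $0.2273, whole-barley bread $0.3182, almonds $0.5882, canned tuna $2.4286, cottage cheese $3.0000.
Take 2 servings of kidney beans: +4.4 mg iron for $1.00 (total $1.00, still need 1.6 mg).
Take 1.455 servings of whole-barley bread: +1.6 mg iron for $0.51 (total $1.51, still need 0.0 mg).
Filling from the cheapest source first is optimal under one linear minimum: $1.51.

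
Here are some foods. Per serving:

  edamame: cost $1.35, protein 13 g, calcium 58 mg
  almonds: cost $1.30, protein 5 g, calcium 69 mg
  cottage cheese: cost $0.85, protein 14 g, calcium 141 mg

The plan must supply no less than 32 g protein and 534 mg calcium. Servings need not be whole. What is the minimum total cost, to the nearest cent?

$3.22

edamame only: max(32/13, 534/58) = 9.207 servings → $12.43.
almonds only: max(32/5, 534/69) = 7.739 servings → $10.06.
cottage cheese only: max(32/14, 534/141) = 3.787 servings → $3.22.
edamame + almonds with both targets exact would need a negative amount; discard.
edamame + cottage cheese: intersection lies outside the first quadrant.
almonds + cottage cheese: the both-tight solution has a negative serving — not a feasible corner.
So the least-cost plan costs $3.22.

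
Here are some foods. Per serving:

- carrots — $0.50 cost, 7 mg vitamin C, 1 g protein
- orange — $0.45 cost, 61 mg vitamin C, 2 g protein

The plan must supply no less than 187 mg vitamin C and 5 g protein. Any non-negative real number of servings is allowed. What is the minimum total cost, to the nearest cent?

$1.38

For a min-cost LP with two ≥-constraints, a basic feasible solution has at most two positive variables.
carrots only: max(187/7, 5/1) = 26.71 servings → $13.36.
orange only: max(187/61, 5/2) = 3.066 servings → $1.38.
carrots + orange: intersection lies outside the first quadrant.
So the least-cost plan costs $1.38.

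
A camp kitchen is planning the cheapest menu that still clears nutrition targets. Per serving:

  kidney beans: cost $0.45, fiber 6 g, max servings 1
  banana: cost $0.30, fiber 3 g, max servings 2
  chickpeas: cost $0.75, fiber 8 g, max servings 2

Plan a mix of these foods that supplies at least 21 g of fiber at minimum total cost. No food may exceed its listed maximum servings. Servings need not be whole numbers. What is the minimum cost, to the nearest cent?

Cost per g of fiber: kidney beans $0.0750, chickpeas $0.0938, banana $0.1000.
Take 1 serving of kidney beans: +6.0 g fiber for $0.45 (total $0.45, still need 15.0 g).
Take 1.875 servings of chickpeas: +15.0 g fiber for $1.41 (total $1.86, still need 0.0 g).
Filling from the cheapest source first is optimal under one linear minimum: $1.86.

$1.86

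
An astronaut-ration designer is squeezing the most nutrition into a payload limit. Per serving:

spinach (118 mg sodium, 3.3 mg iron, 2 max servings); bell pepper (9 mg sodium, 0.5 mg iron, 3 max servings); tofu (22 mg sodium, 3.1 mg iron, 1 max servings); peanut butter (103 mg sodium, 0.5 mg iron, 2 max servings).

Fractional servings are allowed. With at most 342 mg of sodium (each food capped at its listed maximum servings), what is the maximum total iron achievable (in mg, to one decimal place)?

11.5 mg

Iron per mg sodium: tofu 0.1409, bell pepper 0.05556, spinach 0.02797, peanut butter 0.004854.
Take 1 serving of tofu: uses 22 mg sodium, +3.1 mg iron (running total 3.1 mg).
Take 3 servings of bell pepper: uses 27 mg sodium, +1.5 mg iron (running total 4.6 mg).
Take 2 servings of spinach: uses 236 mg sodium, +6.6 mg iron (running total 11.2 mg).
Take 0.5534 servings of peanut butter: uses 57 mg sodium, +0.3 mg iron (running total 11.5 mg).
Filling greedily by iron-per-mg sodium is optimal for one linear limit, giving 11.5 mg.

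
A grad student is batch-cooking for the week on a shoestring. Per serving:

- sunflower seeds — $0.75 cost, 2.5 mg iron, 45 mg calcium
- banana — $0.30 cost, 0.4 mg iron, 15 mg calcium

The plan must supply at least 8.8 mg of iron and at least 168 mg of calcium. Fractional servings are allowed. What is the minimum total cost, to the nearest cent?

An LP optimum is at a vertex; with two nutrient constraints at most two foods are used. Check each candidate.
sunflower seeds only: max(8.8/2.5, 168/45) = 3.733 servings → $2.80.
banana only: max(8.8/0.4, 168/15) = 22 servings → $6.60.
sunflower seeds + banana with both tight: 3.323 servings and 1.231 servings → $2.86.
Cheapest feasible corner: $2.80.

$2.80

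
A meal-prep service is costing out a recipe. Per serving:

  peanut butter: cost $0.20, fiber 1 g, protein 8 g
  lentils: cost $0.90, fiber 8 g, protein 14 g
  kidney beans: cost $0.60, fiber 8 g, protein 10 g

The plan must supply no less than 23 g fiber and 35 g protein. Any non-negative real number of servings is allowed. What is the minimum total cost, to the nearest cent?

A basic optimal solution has at most two foods positive. Try each food alone and each pair with both targets met exactly.
peanut butter only: max(23/1, 35/8) = 23 servings → $4.60.
lentils only: max(23/8, 35/14) = 2.875 servings → $2.59.
kidney beans only: max(23/8, 35/10) = 3.5 servings → $2.10.
peanut butter + lentils with both targets exact would need a negative amount; discard.
peanut butter + kidney beans with both tight: 0.9259 servings and 2.759 servings → $1.84.
lentils + kidney beans with both tight: 1.562 servings and 1.312 servings → $2.19.
The minimum over all feasible corners is $1.84.

$1.84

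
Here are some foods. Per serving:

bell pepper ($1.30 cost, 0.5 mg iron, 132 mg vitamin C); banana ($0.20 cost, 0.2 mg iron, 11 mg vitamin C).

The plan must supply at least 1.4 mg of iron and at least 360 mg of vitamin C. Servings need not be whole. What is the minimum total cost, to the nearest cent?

Two binding constraints pin down two serving amounts, so the optimal mix uses at most two foods. The candidates are each food alone (scaled to the tighter of iron/vitamin C) and each pair with both constraints tight.
bell pepper only: max(1.4/0.5, 360/132) = 2.8 servings → $3.64.
banana only: max(1.4/0.2, 360/11) = 32.73 servings → $6.55.
bell pepper + banana with both tight: 2.708 servings and 0.2297 servings → $3.57.
The minimum over all feasible corners is $3.57.

$3.57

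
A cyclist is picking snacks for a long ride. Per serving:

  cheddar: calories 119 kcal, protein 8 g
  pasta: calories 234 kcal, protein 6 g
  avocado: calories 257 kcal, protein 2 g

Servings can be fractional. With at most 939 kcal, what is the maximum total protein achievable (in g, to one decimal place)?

Protein per kcal: cheddar 0.06723, pasta 0.02564, avocado 0.007782.
With no serving limits, spend the whole calories allowance on cheddar: 939 kcal / 119 kcal × 8 g = 63.1 g.

63.1 g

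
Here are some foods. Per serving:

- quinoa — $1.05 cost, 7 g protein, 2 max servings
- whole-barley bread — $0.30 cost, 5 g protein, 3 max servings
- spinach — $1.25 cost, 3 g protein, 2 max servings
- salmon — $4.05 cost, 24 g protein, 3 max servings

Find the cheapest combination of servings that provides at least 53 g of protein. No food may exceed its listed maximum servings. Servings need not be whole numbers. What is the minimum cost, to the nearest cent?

$7.05

Cost per g of protein: whole-barley bread $0.0600, quinoa $0.1500, salmon $0.1688, spinach $0.4167.
Take 3 servings of whole-barley bread: +15.0 g protein for $0.90 (total $0.90, still need 38.0 g).
Take 2 servings of quinoa: +14.0 g protein for $2.10 (total $3.00, still need 24.0 g).
Take 1 serving of salmon: +24.0 g protein for $4.05 (total $7.05, still need 0.0 g).
Filling from the cheapest source first is optimal under one linear minimum: $7.05.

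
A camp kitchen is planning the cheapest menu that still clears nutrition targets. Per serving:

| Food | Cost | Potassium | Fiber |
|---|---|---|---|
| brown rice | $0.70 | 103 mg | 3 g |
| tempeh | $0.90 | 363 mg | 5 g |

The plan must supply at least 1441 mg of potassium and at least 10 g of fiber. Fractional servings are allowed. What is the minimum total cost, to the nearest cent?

brown rice only: max(1441/103, 10/3) = 13.99 servings → $9.79.
tempeh only: max(1441/363, 10/5) = 3.97 servings → $3.57.
brown rice + tempeh: the both-tight solution has a negative serving — not a feasible corner.
The minimum over all feasible corners is $3.57.

$3.57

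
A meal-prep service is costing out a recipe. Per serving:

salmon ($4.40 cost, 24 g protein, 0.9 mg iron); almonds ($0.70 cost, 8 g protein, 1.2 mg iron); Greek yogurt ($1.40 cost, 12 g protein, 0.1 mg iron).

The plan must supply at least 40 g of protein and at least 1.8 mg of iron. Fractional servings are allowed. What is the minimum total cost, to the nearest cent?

$3.50

With two linear requirements the optimum uses one or two foods; enumerate the corners.
salmon only: max(40/24, 1.8/0.9) = 2 servings → $8.80.
almonds only: max(40/8, 1.8/1.2) = 5 servings → $3.50.
Greek yogurt only: max(40/12, 1.8/0.1) = 18 servings → $25.20.
salmon + almonds with both tight: 1.556 servings and 0.3333 servings → $7.08.
salmon + Greek yogurt: the both-tight solution has a negative serving — not a feasible corner.
almonds + Greek yogurt with both tight: 1.294 servings and 2.471 servings → $4.36.
So the least-cost plan costs $3.50.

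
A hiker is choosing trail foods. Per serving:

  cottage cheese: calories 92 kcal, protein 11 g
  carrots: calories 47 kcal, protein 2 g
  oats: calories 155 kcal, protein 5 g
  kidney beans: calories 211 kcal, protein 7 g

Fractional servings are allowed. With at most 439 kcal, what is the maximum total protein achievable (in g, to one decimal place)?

52.5 g

Protein per kcal: cottage cheese 0.1196, carrots 0.04255, kidney beans 0.03318, oats 0.03226.
With no serving limits, spend the whole calories allowance on cottage cheese: 439 kcal / 92 kcal × 11 g = 52.5 g.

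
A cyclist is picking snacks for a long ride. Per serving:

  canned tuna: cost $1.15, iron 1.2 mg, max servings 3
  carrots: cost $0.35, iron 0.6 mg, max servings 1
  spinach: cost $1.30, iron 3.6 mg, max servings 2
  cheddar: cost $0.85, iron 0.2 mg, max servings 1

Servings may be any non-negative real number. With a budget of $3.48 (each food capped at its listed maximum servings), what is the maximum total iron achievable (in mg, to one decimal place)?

Iron per dollar: spinach 2.769, carrots 1.714, canned tuna 1.043, cheddar 0.2353.
Take 2 servings of spinach: spends $2.60, +7.2 mg iron (running total 7.2 mg).
Take 1 serving of carrots: spends $0.35, +0.6 mg iron (running total 7.8 mg).
Take 0.4609 servings of canned tuna: spends $0.53, +0.6 mg iron (running total 8.4 mg).
Filling greedily by iron-per-dollar is optimal for one linear limit, giving 8.4 mg.

8.4 mg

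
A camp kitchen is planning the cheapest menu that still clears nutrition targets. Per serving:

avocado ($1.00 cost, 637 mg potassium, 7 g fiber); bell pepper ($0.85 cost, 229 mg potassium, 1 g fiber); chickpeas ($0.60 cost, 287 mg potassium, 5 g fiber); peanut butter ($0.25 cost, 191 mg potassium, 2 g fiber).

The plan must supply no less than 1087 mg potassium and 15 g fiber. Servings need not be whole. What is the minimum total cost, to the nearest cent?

$1.83

The cheapest plan sits at a corner of the feasible region — with two constraints it uses at most two foods.
avocado only: max(1087/637, 15/7) = 2.143 servings → $2.14.
bell pepper only: max(1087/229, 15/1) = 15 servings → $12.75.
chickpeas only: max(1087/287, 15/5) = 3.787 servings → $2.27.
peanut butter only: max(1087/191, 15/2) = 7.5 servings → $1.88.
avocado + bell pepper: the both-tight solution has a negative serving — not a feasible corner.
avocado + chickpeas with both tight: 0.9609 servings and 1.655 servings → $1.95.
avocado + peanut butter with both targets exact would need a negative amount; discard.
bell pepper + chickpeas with both tight: 1.317 servings and 2.737 servings → $2.76.
bell pepper + peanut butter: the both-tight solution has a negative serving — not a feasible corner.
chickpeas + peanut butter with both tight: 1.814 servings and 2.966 servings → $1.83.
The minimum over all feasible corners is $1.83.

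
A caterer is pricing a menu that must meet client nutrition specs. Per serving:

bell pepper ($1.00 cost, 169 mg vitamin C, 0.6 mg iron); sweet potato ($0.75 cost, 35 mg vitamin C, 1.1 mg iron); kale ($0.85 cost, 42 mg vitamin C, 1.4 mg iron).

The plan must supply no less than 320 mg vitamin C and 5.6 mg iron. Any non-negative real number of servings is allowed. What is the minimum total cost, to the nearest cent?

$4.04

Check every corner: each single food scaled to meet both minima, and each pair solved so both constraints bind.
bell pepper only: max(320/169, 5.6/0.6) = 9.333 servings → $9.33.
sweet potato only: max(320/35, 5.6/1.1) = 9.143 servings → $6.86.
kale only: max(320/42, 5.6/1.4) = 7.619 servings → $6.48.
bell pepper + sweet potato with both tight: 0.946 servings and 4.575 servings → $4.38.
bell pepper + kale with both tight: 1.007 servings and 3.569 servings → $4.04.
sweet potato + kale: the both-tight solution has a negative serving — not a feasible corner.
The minimum over all feasible corners is $4.04.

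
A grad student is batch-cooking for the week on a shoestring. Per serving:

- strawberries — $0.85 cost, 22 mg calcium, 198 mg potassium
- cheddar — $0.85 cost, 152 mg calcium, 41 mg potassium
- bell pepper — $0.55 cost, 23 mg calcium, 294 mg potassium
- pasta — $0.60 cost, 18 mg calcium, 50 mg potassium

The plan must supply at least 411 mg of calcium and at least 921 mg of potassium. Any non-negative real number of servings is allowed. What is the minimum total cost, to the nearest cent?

$3.48

strawberries only: max(411/22, 921/198) = 18.68 servings → $15.88.
cheddar only: max(411/152, 921/41) = 22.46 servings → $19.09.
bell pepper only: max(411/23, 921/294) = 17.87 servings → $9.83.
pasta only: max(411/18, 921/50) = 22.83 servings → $13.70.
strawberries + cheddar with both tight: 4.218 servings and 2.093 servings → $5.36.
strawberries + bell pepper with both targets exact would need a negative amount; discard.
strawberries + pasta: the both-tight solution has a negative serving — not a feasible corner.
cheddar + bell pepper with both tight: 2.278 servings and 2.815 servings → $3.48.
cheddar + pasta with both tight: 0.5788 servings and 17.95 servings → $11.26.
bell pepper + pasta: the both-tight solution has a negative serving — not a feasible corner.
The minimum over all feasible corners is $3.48.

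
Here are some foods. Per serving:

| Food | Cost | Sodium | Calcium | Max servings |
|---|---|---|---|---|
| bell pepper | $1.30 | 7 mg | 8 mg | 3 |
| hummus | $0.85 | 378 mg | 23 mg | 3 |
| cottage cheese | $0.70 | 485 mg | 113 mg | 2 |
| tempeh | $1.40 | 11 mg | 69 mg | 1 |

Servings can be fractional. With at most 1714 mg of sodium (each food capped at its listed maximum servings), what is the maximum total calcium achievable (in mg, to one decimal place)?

362.3 mg

Calcium per mg sodium: tempeh 6.273, bell pepper 1.143, cottage cheese 0.233, hummus 0.06085.
Take 1 serving of tempeh: uses 11 mg sodium, +69.0 mg calcium (running total 69.0 mg).
Take 3 servings of bell pepper: uses 21 mg sodium, +24.0 mg calcium (running total 93.0 mg).
Take 2 servings of cottage cheese: uses 970 mg sodium, +226.0 mg calcium (running total 319.0 mg).
Take 1.884 servings of hummus: uses 712 mg sodium, +43.3 mg calcium (running total 362.3 mg).
Greedy by best ratio exhausts the sodium allowance optimally: 362.3 mg.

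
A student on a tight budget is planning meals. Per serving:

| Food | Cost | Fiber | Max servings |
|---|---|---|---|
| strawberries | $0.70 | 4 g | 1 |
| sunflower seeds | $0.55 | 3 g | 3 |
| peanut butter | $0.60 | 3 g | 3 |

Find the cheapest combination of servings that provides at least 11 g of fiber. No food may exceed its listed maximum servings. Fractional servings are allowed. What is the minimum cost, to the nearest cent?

$1.98

Cost per g of fiber: strawberries $0.1750, sunflower seeds $0.1833, peanut butter $0.2000.
Take 1 serving of strawberries: +4.0 g fiber for $0.70 (total $0.70, still need 7.0 g).
Take 2.333 servings of sunflower seeds: +7.0 g fiber for $1.28 (total $1.98, still need 0.0 g).
Filling from the cheapest source first is optimal under one linear minimum: $1.98.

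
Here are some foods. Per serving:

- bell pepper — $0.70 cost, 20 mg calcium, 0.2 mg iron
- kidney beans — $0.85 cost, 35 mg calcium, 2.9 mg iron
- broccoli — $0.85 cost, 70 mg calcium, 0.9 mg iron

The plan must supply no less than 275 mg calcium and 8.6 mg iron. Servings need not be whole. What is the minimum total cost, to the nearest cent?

A basic optimal solution has at most two foods positive. Try each food alone and each pair with both targets met exactly.
bell pepper only: max(275/20, 8.6/0.2) = 43 servings → $30.10.
kidney beans only: max(275/35, 8.6/2.9) = 7.857 servings → $6.68.
broccoli only: max(275/70, 8.6/0.9) = 9.556 servings → $8.12.
bell pepper + kidney beans with both tight: 9.735 servings and 2.294 servings → $8.76.
bell pepper + broccoli with both targets exact would need a negative amount; discard.
kidney beans + broccoli with both tight: 2.067 servings and 2.895 servings → $4.22.
Cheapest feasible corner: $4.22.

$4.22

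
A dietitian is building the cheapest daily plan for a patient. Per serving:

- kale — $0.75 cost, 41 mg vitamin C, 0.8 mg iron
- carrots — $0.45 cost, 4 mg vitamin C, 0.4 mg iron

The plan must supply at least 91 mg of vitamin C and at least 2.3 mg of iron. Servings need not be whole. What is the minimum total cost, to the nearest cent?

$2.16

An LP optimum is at a vertex; with two nutrient constraints at most two foods are used. Check each candidate.
kale only: max(91/41, 2.3/0.8) = 2.875 servings → $2.16.
carrots only: max(91/4, 2.3/0.4) = 22.75 servings → $10.24.
kale + carrots with both tight: 2.061 servings and 1.629 servings → $2.28.
The minimum over all feasible corners is $2.16.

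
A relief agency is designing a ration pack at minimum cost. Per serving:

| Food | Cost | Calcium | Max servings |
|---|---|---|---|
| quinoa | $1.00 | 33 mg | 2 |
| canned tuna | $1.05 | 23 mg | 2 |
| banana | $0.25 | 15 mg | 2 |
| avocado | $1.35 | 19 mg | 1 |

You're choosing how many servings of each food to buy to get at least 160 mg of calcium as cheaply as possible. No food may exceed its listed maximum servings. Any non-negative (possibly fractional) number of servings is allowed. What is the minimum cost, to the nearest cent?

Cost per mg of calcium: banana $0.0167, quinoa $0.0303, canned tuna $0.0457, avocado $0.0711.
Take 2 servings of banana: +30.0 mg calcium for $0.50 (total $0.50, still need 130.0 mg).
Take 2 servings of quinoa: +66.0 mg calcium for $2.00 (total $2.50, still need 64.0 mg).
Take 2 servings of canned tuna: +46.0 mg calcium for $2.10 (total $4.60, still need 18.0 mg).
Take 0.9474 servings of avocado: +18.0 mg calcium for $1.28 (total $5.88, still need 0.0 mg).
Greedy by cheapest-per-mg is optimal for a single linear constraint, so the minimum cost is $5.88.

$5.88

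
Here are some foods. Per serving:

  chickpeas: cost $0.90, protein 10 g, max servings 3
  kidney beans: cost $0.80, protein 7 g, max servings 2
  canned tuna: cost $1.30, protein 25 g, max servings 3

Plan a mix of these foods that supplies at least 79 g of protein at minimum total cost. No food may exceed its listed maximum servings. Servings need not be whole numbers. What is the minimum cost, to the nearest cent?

$4.26

Cost per g of protein: canned tuna $0.0520, chickpeas $0.0900, kidney beans $0.1143.
Take 3 servings of canned tuna: +75.0 g protein for $3.90 (total $3.90, still need 4.0 g).
Take 0.4 servings of chickpeas: +4.0 g protein for $0.36 (total $4.26, still need 0.0 g).
Filling from the cheapest source first is optimal under one linear minimum: $4.26.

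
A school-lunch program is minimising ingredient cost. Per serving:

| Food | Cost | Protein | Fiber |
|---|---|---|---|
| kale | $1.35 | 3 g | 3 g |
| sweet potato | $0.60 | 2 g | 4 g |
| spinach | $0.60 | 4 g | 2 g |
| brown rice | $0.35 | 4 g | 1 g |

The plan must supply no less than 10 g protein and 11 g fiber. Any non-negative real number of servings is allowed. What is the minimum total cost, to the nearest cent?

$1.91

At the optimum either one food covers both requirements or two foods hit both targets exactly; no other combination can be cheaper.
kale only: max(10/3, 11/3) = 3.667 servings → $4.95.
sweet potato only: max(10/2, 11/4) = 5 servings → $3.00.
spinach only: max(10/4, 11/2) = 5.5 servings → $3.30.
brown rice only: max(10/4, 11/1) = 11 servings → $3.85.
kale + sweet potato with both tight: 3 servings and 0.5 servings → $4.35.
kale + spinach: intersection lies outside the first quadrant.
kale + brown rice with both targets exact would need a negative amount; discard.
sweet potato + spinach with both tight: 2 servings and 1.5 servings → $2.10.
sweet potato + brown rice with both tight: 2.429 servings and 1.286 servings → $1.91.
spinach + brown rice: intersection lies outside the first quadrant.
Cheapest feasible corner: $1.91.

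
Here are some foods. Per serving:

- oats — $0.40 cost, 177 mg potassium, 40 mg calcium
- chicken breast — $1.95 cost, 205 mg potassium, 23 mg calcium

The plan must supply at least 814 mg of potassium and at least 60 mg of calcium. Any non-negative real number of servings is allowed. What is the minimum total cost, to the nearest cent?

$1.84

Minimising a linear cost over {potassium ≥ 814, calcium ≥ 60, servings ≥ 0} — the optimum is at a vertex, using one or two foods.
oats only: max(814/177, 60/40) = 4.599 servings → $1.84.
chicken breast only: max(814/205, 60/23) = 3.971 servings → $7.74.
oats + chicken breast with both targets exact would need a negative amount; discard.
Cheapest feasible corner: $1.84.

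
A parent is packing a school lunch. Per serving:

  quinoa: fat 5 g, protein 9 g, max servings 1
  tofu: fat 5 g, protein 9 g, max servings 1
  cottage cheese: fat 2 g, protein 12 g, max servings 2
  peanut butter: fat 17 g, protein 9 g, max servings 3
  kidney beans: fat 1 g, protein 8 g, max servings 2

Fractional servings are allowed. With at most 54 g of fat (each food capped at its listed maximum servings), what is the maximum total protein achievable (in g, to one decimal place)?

78.1 g

Protein per g fat: kidney beans 8, cottage cheese 6, quinoa 1.8, tofu 1.8, peanut butter 0.5294.
Take 2 servings of kidney beans: uses 2 g fat, +16.0 g protein (running total 16.0 g).
Take 2 servings of cottage cheese: uses 4 g fat, +24.0 g protein (running total 40.0 g).
Take 1 serving of quinoa: uses 5 g fat, +9.0 g protein (running total 49.0 g).
Take 1 serving of tofu: uses 5 g fat, +9.0 g protein (running total 58.0 g).
Take 2.235 servings of peanut butter: uses 38 g fat, +20.1 g protein (running total 78.1 g).
Filling greedily by protein-per-g fat is optimal for one linear limit, giving 78.1 g.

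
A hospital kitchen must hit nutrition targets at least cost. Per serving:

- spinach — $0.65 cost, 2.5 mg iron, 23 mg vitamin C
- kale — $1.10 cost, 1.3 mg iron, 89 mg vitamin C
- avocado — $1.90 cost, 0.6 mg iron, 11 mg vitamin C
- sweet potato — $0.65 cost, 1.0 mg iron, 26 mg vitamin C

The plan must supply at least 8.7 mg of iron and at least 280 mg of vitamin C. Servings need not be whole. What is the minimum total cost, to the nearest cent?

Two binding constraints pin down two serving amounts, so the optimal mix uses at most two foods. The candidates are each food alone (scaled to the tighter of iron/vitamin C) and each pair with both constraints tight.
spinach only: max(8.7/2.5, 280/23) = 12.17 servings → $7.91.
kale only: max(8.7/1.3, 280/89) = 6.692 servings → $7.36.
avocado only: max(8.7/0.6, 280/11) = 25.45 servings → $48.36.
sweet potato only: max(8.7/1.0, 280/26) = 10.77 servings → $7.00.
spinach + kale with both tight: 2.13 servings and 2.596 servings → $4.24.
spinach + avocado with both targets exact would need a negative amount; discard.
spinach + sweet potato with both targets exact would need a negative amount; discard.
kale + avocado with both tight: 1.849 servings and 10.49 servings → $21.97.
kale + sweet potato with both tight: 0.9746 servings and 7.433 servings → $5.90.
avocado + sweet potato with both targets exact would need a negative amount; discard.
Cheapest feasible corner: $4.24.

$4.24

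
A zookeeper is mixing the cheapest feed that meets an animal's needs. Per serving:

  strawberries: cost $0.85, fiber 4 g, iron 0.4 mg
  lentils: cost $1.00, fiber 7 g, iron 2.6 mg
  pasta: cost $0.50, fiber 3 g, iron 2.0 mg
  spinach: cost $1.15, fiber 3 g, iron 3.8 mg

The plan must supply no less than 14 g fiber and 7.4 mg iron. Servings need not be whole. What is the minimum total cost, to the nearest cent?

With two linear requirements the optimum uses one or two foods; enumerate the corners.
strawberries only: max(14/4, 7.4/0.4) = 18.5 servings → $15.72.
lentils only: max(14/7, 7.4/2.6) = 2.846 servings → $2.85.
pasta only: max(14/3, 7.4/2.0) = 4.667 servings → $2.33.
spinach only: max(14/3, 7.4/3.8) = 4.667 servings → $5.37.
strawberries + lentils: intersection lies outside the first quadrant.
strawberries + pasta with both tight: 0.8529 servings and 3.529 servings → $2.49.
strawberries + spinach with both tight: 2.214 servings and 1.714 servings → $3.85.
lentils + pasta with both tight: 0.9355 servings and 2.484 servings → $2.18.
lentils + spinach with both tight: 1.649 servings and 0.8191 servings → $2.59.
pasta + spinach: intersection lies outside the first quadrant.
The minimum over all feasible corners is $2.18.

$2.18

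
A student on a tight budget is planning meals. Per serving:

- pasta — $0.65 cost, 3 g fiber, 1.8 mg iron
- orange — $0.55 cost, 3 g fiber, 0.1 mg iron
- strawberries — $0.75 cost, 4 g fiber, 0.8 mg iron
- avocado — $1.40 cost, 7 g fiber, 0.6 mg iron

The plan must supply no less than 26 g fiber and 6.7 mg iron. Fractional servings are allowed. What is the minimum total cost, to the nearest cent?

Compare the cost at each extreme point of the feasible region.
pasta only: max(26/3, 6.7/1.8) = 8.667 servings → $5.63.
orange only: max(26/3, 6.7/0.1) = 67 servings → $36.85.
strawberries only: max(26/4, 6.7/0.8) = 8.375 servings → $6.28.
avocado only: max(26/7, 6.7/0.6) = 11.17 servings → $15.63.
pasta + orange with both tight: 3.431 servings and 5.235 servings → $5.11.
pasta + strawberries with both tight: 1.25 servings and 5.562 servings → $4.98.
pasta + avocado with both tight: 2.898 servings and 2.472 servings → $5.34.
orange + strawberries: intersection lies outside the first quadrant.
orange + avocado: intersection lies outside the first quadrant.
strawberries + avocado: the both-tight solution has a negative serving — not a feasible corner.
Cheapest feasible corner: $4.98.

$4.98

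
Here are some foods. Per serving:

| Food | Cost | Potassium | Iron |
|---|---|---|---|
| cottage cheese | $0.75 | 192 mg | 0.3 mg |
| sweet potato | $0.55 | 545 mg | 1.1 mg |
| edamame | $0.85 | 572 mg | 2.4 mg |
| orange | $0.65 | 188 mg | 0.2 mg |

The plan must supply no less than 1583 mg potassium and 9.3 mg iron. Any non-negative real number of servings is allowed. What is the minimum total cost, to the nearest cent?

$3.29

Minimising a linear cost over {potassium ≥ 1583, iron ≥ 9.3, servings ≥ 0} — the optimum is at a vertex, using one or two foods.
cottage cheese only: max(1583/192, 9.3/0.3) = 31 servings → $23.25.
sweet potato only: max(1583/545, 9.3/1.1) = 8.455 servings → $4.65.
edamame only: max(1583/572, 9.3/2.4) = 3.875 servings → $3.29.
orange only: max(1583/188, 9.3/0.2) = 46.5 servings → $30.23.
cottage cheese + sweet potato: intersection lies outside the first quadrant.
cottage cheese + edamame with both targets exact would need a negative amount; discard.
cottage cheese + orange with both targets exact would need a negative amount; discard.
sweet potato + edamame with both targets exact would need a negative amount; discard.
sweet potato + orange: the both-tight solution has a negative serving — not a feasible corner.
edamame + orange: the both-tight solution has a negative serving — not a feasible corner.
So the least-cost plan costs $3.29.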